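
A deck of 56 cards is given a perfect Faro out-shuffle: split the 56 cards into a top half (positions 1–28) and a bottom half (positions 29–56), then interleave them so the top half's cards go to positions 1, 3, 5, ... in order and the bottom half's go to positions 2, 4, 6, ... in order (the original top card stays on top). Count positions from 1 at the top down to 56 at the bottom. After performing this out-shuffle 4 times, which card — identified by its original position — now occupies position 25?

Work backwards from position 25, undoing one out-shuffle at a time:
25 ← 13 ← 7 ← 4 ← 30
So the card now at position 25 started at position 30.

30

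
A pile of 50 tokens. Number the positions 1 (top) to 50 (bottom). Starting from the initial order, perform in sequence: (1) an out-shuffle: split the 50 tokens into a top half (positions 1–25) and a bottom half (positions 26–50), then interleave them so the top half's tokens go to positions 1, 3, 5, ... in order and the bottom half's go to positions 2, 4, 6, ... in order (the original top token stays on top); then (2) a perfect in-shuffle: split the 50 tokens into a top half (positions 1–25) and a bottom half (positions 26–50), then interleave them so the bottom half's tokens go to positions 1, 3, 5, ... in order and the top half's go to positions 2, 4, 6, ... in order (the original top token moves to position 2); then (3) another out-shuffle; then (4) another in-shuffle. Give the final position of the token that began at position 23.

5

Track the token from position 23 forward through each operation:
  after op 1 (out-shuffle): 23 → 45
  after op 2 (in-shuffle): 45 → 39
  after op 3 (out-shuffle): 39 → 28
  after op 4 (in-shuffle): 28 → 5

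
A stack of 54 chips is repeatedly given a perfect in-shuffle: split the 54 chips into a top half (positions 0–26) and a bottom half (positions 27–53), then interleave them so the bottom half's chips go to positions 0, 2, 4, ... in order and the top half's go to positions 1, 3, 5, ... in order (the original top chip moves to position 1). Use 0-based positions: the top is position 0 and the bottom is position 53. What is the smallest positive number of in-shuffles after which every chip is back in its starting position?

The in-shuffle permutes the 54 positions with cycle lengths [4, 10, 20, 20].
Every chip is home exactly when every cycle has completed a whole number of laps, i.e. after lcm(4, 10, 20) = 20 in-shuffles.

20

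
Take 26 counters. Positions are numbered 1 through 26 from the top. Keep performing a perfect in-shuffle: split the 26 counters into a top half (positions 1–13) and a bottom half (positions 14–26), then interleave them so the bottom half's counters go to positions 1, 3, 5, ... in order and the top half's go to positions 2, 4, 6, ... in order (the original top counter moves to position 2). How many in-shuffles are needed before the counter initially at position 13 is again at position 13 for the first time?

18

Follow position 13 under repeated in-shuffles:
13 → 26 → 25 → 23 → 19 → 11 → 22 → 17 → 7 → 14 → 1 → 2 → 4 → 8 → 16 → 5 → 10 → 20 → 13
It first returns after 18 in-shuffles.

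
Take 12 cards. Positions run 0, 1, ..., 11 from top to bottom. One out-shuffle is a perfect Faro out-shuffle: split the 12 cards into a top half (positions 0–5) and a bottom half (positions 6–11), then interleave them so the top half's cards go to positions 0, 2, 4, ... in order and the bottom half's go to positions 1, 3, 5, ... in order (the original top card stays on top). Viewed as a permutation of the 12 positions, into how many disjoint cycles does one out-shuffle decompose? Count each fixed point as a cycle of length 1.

Trace each unvisited position around until it returns:
(0) (1 2 4 8 5 10 9 7 3 6) (11)
3 cycles in total.

3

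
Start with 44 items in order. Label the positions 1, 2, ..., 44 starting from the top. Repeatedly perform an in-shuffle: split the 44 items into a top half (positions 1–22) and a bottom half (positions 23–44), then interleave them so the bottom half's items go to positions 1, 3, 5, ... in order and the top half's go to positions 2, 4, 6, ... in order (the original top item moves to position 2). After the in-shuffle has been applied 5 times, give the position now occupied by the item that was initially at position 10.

5

Track the item's position through each in-shuffle:
10 → 20 → 40 → 35 → 25 → 5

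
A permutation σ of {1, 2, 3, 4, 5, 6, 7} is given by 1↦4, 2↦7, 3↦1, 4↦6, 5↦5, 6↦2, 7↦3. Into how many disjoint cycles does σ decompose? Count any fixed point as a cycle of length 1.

2

Cycle decomposition: (1 4 6 2 7 3) (5).
2 cycles.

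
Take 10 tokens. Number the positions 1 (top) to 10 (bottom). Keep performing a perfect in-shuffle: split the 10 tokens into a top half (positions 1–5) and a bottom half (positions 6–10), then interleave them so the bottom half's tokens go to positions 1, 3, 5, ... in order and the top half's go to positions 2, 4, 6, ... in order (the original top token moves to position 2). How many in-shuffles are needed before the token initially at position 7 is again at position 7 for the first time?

Follow position 7 under repeated in-shuffles:
7 → 3 → 6 → 1 → 2 → 4 → 8 → 5 → 10 → 9 → 7
It first returns after 10 in-shuffles.

10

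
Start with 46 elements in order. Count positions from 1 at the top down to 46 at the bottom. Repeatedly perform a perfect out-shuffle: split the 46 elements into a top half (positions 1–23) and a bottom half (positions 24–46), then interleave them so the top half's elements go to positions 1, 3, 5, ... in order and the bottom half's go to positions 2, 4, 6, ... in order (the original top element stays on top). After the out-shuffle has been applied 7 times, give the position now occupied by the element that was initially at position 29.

Track the element's position through each out-shuffle:
29 → 12 → 23 → 45 → 44 → 42 → 38 → 30

30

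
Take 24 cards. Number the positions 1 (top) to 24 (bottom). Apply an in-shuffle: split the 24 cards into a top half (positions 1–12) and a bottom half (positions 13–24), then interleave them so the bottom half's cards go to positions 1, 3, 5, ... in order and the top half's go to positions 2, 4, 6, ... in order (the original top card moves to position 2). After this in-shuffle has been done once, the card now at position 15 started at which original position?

20

Work backwards from position 15, undoing one in-shuffle at a time:
15 ← 20
So the card now at position 15 started at position 20.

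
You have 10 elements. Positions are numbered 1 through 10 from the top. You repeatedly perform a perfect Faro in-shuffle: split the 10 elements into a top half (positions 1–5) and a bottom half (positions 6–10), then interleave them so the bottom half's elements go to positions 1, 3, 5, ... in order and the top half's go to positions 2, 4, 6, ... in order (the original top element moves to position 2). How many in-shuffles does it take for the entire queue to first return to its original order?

The in-shuffle permutes the 10 positions with cycle lengths [10].
Every element is home exactly when every cycle has completed a whole number of laps, i.e. after lcm(10) = 10 in-shuffles.

10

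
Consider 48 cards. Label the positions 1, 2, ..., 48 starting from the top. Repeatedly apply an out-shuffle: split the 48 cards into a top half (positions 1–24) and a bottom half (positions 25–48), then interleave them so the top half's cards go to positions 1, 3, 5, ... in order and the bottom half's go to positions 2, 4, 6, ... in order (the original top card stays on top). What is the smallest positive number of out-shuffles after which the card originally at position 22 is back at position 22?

Follow position 22 under repeated out-shuffles:
22 → 43 → 38 → 28 → 8 → 15 → 29 → 10 → ... → 22 (length 23)
It first returns after 23 out-shuffles.

23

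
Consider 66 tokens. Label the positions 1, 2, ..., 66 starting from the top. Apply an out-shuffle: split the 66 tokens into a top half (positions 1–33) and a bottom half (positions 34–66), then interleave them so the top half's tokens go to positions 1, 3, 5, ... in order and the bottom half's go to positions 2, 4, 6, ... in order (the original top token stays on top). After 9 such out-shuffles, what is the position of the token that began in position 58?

Track the token's position through each out-shuffle:
58 → 50 → 34 → 2 → 3 → 5 → 9 → 17 → 33 → 65

65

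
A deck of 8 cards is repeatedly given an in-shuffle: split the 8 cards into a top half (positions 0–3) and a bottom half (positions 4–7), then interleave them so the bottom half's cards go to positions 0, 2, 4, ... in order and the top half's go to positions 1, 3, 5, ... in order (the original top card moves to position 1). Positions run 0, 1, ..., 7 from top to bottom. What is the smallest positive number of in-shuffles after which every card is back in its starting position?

6

The in-shuffle permutes the 8 positions with cycle lengths [2, 6].
Every card is home exactly when every cycle has completed a whole number of laps, i.e. after lcm(2, 6) = 6 in-shuffles.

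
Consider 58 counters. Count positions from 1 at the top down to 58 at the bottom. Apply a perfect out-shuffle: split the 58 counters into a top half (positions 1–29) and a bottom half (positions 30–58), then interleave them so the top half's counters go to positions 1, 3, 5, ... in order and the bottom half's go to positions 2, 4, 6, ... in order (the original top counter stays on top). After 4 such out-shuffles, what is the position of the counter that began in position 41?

14

Track the counter's position through each out-shuffle:
41 → 24 → 47 → 36 → 14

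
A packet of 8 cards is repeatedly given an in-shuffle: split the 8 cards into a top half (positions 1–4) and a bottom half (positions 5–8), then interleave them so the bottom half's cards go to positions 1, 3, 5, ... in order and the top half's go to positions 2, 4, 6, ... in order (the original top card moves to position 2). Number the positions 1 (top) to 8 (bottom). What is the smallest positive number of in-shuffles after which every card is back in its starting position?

6

The in-shuffle permutes the 8 positions with cycle lengths [2, 6].
Every card is home exactly when every cycle has completed a whole number of laps, i.e. after lcm(2, 6) = 6 in-shuffles.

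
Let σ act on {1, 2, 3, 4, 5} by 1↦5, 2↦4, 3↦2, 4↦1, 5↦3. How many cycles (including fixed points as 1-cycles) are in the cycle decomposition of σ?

1

Cycle decomposition: (1 5 3 2 4).
1 cycle.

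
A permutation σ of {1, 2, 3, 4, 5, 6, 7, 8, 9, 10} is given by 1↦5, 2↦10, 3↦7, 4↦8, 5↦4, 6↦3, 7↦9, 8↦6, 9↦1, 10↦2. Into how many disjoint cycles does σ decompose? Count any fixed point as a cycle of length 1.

2

Cycle decomposition: (1 5 4 8 6 3 7 9) (2 10).
2 cycles.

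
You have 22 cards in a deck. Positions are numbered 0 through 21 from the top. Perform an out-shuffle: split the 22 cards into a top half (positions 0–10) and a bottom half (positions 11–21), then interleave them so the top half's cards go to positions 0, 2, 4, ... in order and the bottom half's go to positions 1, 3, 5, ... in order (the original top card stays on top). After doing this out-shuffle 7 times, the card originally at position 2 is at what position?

4

Track the card's position through each out-shuffle:
2 → 4 → 8 → 16 → 11 → 1 → 2 → 4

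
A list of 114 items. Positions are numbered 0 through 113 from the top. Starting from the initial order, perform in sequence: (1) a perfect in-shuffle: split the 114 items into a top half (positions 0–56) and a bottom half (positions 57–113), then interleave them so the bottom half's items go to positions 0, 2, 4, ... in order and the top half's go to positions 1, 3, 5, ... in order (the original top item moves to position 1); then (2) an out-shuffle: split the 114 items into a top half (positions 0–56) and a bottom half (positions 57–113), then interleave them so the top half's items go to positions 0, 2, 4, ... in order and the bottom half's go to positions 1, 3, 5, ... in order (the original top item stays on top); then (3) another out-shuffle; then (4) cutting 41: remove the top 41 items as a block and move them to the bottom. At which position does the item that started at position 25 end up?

Track the item from position 25 forward through each operation:
  after op 1 (in-shuffle): 25 → 51
  after op 2 (out-shuffle): 51 → 102
  after op 3 (out-shuffle): 102 → 91
  after op 4 (cut 41): 91 → 50

50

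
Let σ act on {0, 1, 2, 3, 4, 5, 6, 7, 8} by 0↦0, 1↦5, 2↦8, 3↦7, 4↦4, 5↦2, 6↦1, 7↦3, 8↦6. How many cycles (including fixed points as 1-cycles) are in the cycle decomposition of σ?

Cycle decomposition: (0) (1 5 2 8 6) (3 7) (4).
4 cycles.

4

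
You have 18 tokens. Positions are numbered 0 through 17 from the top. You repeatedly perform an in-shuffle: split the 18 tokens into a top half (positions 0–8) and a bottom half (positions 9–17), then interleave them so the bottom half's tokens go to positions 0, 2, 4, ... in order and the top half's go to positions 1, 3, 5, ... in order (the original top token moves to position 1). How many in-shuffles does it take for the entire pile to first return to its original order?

18

The in-shuffle permutes the 18 positions with cycle lengths [18].
Every token is home exactly when every cycle has completed a whole number of laps, i.e. after lcm(18) = 18 in-shuffles.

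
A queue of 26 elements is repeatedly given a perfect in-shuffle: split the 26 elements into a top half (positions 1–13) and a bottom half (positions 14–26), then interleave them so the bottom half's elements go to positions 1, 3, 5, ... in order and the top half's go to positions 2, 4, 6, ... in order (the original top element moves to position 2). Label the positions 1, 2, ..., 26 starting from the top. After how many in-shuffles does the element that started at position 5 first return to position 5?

18

Follow position 5 under repeated in-shuffles:
5 → 10 → 20 → 13 → 26 → 25 → 23 → 19 → 11 → 22 → 17 → 7 → 14 → 1 → 2 → 4 → 8 → 16 → 5
It first returns after 18 in-shuffles.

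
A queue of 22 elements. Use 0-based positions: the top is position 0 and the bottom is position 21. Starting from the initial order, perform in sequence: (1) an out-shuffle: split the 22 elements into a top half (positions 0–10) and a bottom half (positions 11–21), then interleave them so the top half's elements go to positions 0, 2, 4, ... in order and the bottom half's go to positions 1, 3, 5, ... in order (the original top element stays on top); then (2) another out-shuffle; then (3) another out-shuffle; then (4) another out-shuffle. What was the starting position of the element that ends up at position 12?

Undo the operations in reverse order, starting from position 12:
  undo op 4 (out-shuffle, from top half): 12 ← 6
  undo op 3 (out-shuffle, from top half): 6 ← 3
  undo op 2 (out-shuffle, from bottom half): 3 ← 12
  undo op 1 (out-shuffle, from top half): 12 ← 6
So the element at position 12 came from original position 6.

6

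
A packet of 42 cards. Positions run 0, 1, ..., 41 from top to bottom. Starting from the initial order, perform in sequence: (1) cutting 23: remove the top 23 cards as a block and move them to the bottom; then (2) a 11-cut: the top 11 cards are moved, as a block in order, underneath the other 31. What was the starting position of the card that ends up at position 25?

17

Undo the operations in reverse order, starting from position 25:
  undo op 2 (cut 11): 25 ← 36
  undo op 1 (cut 23): 36 ← 17
So the card at position 25 came from original position 17.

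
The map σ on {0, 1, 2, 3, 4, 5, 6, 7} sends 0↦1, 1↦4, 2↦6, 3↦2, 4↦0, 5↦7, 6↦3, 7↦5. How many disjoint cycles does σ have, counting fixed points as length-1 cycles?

Cycle decomposition: (0 1 4) (2 6 3) (5 7).
3 cycles.

3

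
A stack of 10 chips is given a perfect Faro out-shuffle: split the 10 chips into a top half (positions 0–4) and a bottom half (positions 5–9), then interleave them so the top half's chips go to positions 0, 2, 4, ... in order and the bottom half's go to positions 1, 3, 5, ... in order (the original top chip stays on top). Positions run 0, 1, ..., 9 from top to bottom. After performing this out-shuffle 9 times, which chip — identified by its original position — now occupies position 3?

6

Work backwards from position 3, undoing one out-shuffle at a time:
3 ← 6 ← 3 ← 6 ← 3 ← 6 ← 3 ← 6 ← 3 ← 6
So the chip now at position 3 started at position 6.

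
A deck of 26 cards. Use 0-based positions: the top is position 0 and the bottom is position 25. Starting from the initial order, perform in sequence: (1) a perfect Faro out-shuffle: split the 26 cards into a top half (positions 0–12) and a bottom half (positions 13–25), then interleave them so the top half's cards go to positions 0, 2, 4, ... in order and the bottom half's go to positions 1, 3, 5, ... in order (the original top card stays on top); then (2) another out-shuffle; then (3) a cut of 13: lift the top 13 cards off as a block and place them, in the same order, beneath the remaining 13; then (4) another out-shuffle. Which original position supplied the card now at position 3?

19

Undo the operations in reverse order, starting from position 3:
  undo op 4 (out-shuffle, from bottom half): 3 ← 14
  undo op 3 (cut 13): 14 ← 1
  undo op 2 (out-shuffle, from bottom half): 1 ← 13
  undo op 1 (out-shuffle, from bottom half): 13 ← 19
So the card at position 3 came from original position 19.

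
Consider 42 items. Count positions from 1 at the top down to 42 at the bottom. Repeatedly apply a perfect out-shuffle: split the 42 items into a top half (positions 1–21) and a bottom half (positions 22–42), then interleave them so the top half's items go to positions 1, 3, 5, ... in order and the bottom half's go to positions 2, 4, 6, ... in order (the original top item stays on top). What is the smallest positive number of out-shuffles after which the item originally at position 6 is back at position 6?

Follow position 6 under repeated out-shuffles:
6 → 11 → 21 → 41 → 40 → 38 → 34 → 26 → 10 → 19 → 37 → 32 → 22 → 2 → 3 → 5 → 9 → 17 → 33 → 24 → 6
It first returns after 20 out-shuffles.

20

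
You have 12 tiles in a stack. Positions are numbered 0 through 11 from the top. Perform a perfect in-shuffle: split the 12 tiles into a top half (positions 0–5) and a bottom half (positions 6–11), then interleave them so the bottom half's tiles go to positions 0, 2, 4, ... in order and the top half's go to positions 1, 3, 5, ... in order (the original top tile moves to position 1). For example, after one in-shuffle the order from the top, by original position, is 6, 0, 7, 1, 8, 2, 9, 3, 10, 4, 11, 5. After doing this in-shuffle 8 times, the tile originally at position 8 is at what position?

Track the tile's position through each in-shuffle:
8 → 4 → 9 → 6 → 0 → 1 → 3 → 7 → 2

2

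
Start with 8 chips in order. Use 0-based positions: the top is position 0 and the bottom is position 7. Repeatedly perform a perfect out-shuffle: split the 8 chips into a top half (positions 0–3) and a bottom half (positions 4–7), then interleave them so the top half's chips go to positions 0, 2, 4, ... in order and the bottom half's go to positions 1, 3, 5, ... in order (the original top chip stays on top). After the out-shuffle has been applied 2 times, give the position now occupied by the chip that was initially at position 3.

5

Track the chip's position through each out-shuffle:
3 → 6 → 5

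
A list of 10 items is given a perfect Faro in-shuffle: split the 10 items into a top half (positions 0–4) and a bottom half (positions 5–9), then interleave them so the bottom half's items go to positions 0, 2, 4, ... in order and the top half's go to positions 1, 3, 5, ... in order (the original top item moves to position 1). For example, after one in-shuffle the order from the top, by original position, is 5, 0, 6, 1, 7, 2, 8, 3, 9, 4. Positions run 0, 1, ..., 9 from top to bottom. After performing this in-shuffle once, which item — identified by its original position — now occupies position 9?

Work backwards from position 9, undoing one in-shuffle at a time:
9 ← 4
So the item now at position 9 started at position 4.

4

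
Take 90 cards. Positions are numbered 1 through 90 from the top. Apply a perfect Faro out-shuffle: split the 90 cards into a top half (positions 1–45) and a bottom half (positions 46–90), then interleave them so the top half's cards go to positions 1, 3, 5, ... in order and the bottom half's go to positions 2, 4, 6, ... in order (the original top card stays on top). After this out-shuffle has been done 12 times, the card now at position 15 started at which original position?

Work backwards from position 15, undoing one out-shuffle at a time:
15 ← 8 ← 49 ← 25 ← 13 ← 7 ← 4 ← 47 ← 24 ← 57 ← 29 ← 15 ← 8
So the card now at position 15 started at position 8.

8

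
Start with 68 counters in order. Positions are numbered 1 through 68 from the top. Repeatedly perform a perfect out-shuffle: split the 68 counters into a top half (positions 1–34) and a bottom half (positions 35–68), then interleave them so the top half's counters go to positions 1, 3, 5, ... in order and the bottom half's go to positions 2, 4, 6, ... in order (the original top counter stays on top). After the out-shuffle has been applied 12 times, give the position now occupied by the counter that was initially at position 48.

22

Track the counter's position through each out-shuffle:
48 → 28 → 55 → 42 → 16 → 31 → 61 → 54 → 40 → 12 → 23 → 45 → 22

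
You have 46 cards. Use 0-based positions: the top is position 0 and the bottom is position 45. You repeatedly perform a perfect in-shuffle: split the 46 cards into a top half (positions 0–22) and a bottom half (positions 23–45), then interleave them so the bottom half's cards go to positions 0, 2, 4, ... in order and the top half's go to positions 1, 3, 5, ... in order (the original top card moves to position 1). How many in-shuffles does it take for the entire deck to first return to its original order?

23

The in-shuffle permutes the 46 positions with cycle lengths [23, 23].
Every card is home exactly when every cycle has completed a whole number of laps, i.e. after lcm(23) = 23 in-shuffles.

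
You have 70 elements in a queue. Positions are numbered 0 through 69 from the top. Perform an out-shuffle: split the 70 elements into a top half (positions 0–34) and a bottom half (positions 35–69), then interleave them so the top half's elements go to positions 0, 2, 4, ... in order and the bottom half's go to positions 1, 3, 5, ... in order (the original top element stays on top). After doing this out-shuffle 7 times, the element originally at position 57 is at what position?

Track the element's position through each out-shuffle:
57 → 45 → 21 → 42 → 15 → 30 → 60 → 51

51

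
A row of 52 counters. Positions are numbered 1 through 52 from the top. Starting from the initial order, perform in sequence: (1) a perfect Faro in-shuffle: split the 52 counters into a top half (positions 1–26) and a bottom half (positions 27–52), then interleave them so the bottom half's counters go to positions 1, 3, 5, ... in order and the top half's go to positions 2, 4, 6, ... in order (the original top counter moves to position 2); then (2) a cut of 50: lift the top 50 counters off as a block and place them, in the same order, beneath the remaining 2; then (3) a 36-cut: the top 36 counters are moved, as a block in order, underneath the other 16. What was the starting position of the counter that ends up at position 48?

Undo the operations in reverse order, starting from position 48:
  undo op 3 (cut 36): 48 ← 32
  undo op 2 (cut 50): 32 ← 30
  undo op 1 (in-shuffle, from top half): 30 ← 15
So the counter at position 48 came from original position 15.

15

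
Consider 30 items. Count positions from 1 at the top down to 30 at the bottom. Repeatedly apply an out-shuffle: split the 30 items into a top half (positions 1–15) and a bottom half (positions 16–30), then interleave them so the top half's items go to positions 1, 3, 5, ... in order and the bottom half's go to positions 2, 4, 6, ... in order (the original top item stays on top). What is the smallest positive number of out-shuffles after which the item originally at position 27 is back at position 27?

28

Follow position 27 under repeated out-shuffles:
27 → 24 → 18 → 6 → 11 → 21 → 12 → 23 → ... → 27 (length 28)
It first returns after 28 out-shuffles.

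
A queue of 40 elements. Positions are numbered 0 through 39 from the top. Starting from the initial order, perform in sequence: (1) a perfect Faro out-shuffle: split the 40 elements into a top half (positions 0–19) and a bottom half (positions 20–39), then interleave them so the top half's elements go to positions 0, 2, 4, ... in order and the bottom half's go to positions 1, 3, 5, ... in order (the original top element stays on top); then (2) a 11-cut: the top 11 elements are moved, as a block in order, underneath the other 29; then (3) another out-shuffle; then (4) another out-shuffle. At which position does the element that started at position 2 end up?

Track the element from position 2 forward through each operation:
  after op 1 (out-shuffle): 2 → 4
  after op 2 (cut 11): 4 → 33
  after op 3 (out-shuffle): 33 → 27
  after op 4 (out-shuffle): 27 → 15

15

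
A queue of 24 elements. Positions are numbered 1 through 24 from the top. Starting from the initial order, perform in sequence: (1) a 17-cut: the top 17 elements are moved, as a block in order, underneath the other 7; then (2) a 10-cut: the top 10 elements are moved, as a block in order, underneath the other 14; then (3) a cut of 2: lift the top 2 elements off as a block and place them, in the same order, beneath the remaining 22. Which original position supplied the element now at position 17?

Undo the operations in reverse order, starting from position 17:
  undo op 3 (cut 2): 17 ← 19
  undo op 2 (cut 10): 19 ← 5
  undo op 1 (cut 17): 5 ← 22
So the element at position 17 came from original position 22.

22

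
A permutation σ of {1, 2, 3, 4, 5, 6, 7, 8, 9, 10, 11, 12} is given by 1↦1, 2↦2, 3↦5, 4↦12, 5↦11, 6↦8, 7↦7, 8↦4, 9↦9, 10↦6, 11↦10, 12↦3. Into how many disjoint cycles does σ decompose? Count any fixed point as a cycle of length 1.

5

Cycle decomposition: (1) (2) (3 5 11 10 6 8 4 12) (7) (9).
5 cycles.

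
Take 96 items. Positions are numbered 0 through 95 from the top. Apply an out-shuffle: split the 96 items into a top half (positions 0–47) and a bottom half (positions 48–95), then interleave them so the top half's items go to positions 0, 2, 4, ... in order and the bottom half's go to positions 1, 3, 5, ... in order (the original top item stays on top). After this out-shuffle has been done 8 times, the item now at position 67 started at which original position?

37

Work backwards from position 67, undoing one out-shuffle at a time:
67 ← 81 ← 88 ← 44 ← 22 ← 11 ← 53 ← 74 ← 37
So the item now at position 67 started at position 37.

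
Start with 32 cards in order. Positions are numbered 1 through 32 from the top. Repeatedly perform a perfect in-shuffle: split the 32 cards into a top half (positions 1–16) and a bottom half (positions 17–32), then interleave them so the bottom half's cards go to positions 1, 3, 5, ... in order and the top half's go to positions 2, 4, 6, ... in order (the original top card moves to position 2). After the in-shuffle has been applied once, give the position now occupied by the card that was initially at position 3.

Track the card's position through each in-shuffle:
3 → 6

6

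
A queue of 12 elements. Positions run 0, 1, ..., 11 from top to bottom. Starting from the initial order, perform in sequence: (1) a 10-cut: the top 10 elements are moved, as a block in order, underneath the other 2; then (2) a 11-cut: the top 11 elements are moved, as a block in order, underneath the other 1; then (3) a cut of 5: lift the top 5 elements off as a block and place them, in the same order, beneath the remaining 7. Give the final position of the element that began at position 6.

4

Track the element from position 6 forward through each operation:
  after op 1 (cut 10): 6 → 8
  after op 2 (cut 11): 8 → 9
  after op 3 (cut 5): 9 → 4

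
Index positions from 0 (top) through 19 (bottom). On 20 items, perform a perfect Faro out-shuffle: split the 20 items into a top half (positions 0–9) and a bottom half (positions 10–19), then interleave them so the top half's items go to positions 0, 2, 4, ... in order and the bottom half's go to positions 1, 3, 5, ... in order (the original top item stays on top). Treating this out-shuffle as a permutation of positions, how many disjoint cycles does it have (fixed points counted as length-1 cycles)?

3

Trace each unvisited position around until it returns:
(0) (1 2 4 8 16 13 ... len 18) (19)
3 cycles in total.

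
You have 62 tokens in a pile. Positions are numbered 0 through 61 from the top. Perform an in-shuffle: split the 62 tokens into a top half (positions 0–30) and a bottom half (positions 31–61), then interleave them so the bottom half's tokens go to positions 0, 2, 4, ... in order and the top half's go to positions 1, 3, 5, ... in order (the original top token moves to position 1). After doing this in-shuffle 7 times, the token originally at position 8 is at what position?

17

Track the token's position through each in-shuffle:
8 → 17 → 35 → 8 → 17 → 35 → 8 → 17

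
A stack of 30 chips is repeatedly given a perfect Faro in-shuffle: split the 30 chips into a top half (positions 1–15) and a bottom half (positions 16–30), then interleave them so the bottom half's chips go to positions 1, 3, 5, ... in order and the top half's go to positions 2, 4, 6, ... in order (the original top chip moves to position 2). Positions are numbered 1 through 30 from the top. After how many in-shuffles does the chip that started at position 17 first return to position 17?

Follow position 17 under repeated in-shuffles:
17 → 3 → 6 → 12 → 24 → 17
It first returns after 5 in-shuffles.

5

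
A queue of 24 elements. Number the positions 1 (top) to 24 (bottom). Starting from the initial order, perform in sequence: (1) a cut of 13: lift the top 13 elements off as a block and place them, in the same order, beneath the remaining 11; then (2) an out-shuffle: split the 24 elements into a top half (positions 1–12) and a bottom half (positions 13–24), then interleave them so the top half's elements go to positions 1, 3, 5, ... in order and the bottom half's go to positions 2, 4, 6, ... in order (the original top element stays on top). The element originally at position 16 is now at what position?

5

Track the element from position 16 forward through each operation:
  after op 1 (cut 13): 16 → 3
  after op 2 (out-shuffle): 3 → 5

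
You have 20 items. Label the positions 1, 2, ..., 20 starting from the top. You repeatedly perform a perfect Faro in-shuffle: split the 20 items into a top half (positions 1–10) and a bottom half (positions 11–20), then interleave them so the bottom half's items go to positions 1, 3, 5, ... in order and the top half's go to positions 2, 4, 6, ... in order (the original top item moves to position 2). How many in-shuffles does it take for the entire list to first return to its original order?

The in-shuffle permutes the 20 positions with cycle lengths [2, 3, 3, 6, 6].
Every item is home exactly when every cycle has completed a whole number of laps, i.e. after lcm(2, 3, 6) = 6 in-shuffles.

6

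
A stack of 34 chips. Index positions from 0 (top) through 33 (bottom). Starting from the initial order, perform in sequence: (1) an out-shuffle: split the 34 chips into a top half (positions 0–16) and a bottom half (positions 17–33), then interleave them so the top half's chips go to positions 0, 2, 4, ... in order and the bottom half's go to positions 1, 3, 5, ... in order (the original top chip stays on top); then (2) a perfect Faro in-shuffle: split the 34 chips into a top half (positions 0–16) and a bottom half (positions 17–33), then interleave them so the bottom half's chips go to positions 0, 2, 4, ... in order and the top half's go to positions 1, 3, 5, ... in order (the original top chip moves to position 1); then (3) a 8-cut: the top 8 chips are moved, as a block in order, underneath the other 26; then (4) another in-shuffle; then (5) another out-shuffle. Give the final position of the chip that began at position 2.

6

Track the chip from position 2 forward through each operation:
  after op 1 (out-shuffle): 2 → 4
  after op 2 (in-shuffle): 4 → 9
  after op 3 (cut 8): 9 → 1
  after op 4 (in-shuffle): 1 → 3
  after op 5 (out-shuffle): 3 → 6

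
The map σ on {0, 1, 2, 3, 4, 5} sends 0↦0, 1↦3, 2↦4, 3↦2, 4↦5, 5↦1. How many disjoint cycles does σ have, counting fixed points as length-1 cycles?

Cycle decomposition: (0) (1 3 2 4 5).
2 cycles.

2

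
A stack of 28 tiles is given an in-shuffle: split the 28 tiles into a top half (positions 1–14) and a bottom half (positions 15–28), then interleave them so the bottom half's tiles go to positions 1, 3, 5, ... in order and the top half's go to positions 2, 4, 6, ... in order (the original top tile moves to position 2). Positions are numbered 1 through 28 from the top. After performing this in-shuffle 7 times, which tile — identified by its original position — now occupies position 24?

2

Work backwards from position 24, undoing one in-shuffle at a time:
24 ← 12 ← 6 ← 3 ← 16 ← 8 ← 4 ← 2
So the tile now at position 24 started at position 2.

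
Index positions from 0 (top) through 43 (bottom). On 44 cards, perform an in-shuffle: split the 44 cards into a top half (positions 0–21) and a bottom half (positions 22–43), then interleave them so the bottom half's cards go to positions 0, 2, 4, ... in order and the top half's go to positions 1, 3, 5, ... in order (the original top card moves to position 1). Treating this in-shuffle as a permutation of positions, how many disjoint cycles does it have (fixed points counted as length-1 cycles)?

7

Trace each unvisited position around until it returns:
(0 1 3 7 15 31 ... len 12) (2 5 11 23) (4 9 19 39 34 24) (6 13 27 10 21 43 ... len 12) (8 17 35 26) (14 29) (20 41 38 32)
7 cycles in total.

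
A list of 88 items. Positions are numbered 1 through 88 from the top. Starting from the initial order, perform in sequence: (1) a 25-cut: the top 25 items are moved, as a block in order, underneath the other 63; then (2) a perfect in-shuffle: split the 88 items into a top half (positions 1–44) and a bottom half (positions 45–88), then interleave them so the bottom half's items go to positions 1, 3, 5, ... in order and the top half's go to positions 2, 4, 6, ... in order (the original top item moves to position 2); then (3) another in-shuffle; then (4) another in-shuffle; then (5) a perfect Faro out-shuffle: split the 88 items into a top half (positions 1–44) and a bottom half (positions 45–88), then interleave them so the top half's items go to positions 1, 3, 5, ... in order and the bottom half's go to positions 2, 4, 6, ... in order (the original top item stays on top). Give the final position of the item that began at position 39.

45

Track the item from position 39 forward through each operation:
  after op 1 (cut 25): 39 → 14
  after op 2 (in-shuffle): 14 → 28
  after op 3 (in-shuffle): 28 → 56
  after op 4 (in-shuffle): 56 → 23
  after op 5 (out-shuffle): 23 → 45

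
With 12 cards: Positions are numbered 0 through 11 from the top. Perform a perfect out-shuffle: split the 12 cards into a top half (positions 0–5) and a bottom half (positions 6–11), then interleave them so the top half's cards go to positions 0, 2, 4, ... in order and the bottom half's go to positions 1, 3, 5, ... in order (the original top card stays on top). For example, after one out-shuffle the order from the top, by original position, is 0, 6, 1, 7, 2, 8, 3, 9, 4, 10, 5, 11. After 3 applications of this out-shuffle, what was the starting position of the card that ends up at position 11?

Work backwards from position 11, undoing one out-shuffle at a time:
11 ← 11 ← 11 ← 11
So the card now at position 11 started at position 11.

11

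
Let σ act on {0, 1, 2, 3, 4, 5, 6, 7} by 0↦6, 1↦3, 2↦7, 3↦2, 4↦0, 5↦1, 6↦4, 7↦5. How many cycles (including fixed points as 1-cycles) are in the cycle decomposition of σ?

Cycle decomposition: (0 6 4) (1 3 2 7 5).
2 cycles.

2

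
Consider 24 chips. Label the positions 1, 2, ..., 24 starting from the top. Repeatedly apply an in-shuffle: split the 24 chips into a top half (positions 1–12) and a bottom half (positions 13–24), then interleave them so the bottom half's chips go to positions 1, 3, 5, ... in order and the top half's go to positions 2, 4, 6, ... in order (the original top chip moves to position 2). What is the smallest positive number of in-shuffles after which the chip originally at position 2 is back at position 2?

Follow position 2 under repeated in-shuffles:
2 → 4 → 8 → 16 → 7 → 14 → 3 → 6 → 12 → 24 → 23 → 21 → 17 → 9 → 18 → 11 → 22 → 19 → 13 → 1 → 2
It first returns after 20 in-shuffles.

20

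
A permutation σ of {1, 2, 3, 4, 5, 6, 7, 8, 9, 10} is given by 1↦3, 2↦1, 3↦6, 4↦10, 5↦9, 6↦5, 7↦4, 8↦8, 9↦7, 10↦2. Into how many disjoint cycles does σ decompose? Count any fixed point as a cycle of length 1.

2

Cycle decomposition: (1 3 6 5 9 7 4 10 2) (8).
2 cycles.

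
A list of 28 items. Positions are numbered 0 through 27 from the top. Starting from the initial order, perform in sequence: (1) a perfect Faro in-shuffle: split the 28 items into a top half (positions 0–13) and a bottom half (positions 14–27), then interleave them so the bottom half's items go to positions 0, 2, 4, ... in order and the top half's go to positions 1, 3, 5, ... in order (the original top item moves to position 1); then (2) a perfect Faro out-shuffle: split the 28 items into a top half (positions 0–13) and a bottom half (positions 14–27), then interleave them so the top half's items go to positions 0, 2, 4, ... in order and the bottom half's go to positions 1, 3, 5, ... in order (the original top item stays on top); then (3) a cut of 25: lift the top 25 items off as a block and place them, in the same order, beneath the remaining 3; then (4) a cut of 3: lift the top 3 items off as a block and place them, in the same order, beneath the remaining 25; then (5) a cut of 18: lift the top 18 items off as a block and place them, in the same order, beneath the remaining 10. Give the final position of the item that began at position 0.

12

Track the item from position 0 forward through each operation:
  after op 1 (in-shuffle): 0 → 1
  after op 2 (out-shuffle): 1 → 2
  after op 3 (cut 25): 2 → 5
  after op 4 (cut 3): 5 → 2
  after op 5 (cut 18): 2 → 12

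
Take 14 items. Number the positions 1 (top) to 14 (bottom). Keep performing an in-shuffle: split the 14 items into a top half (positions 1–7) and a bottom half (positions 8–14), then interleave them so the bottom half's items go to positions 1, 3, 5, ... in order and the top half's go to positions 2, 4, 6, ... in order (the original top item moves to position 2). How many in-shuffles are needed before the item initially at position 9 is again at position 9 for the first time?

Follow position 9 under repeated in-shuffles:
9 → 3 → 6 → 12 → 9
It first returns after 4 in-shuffles.

4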